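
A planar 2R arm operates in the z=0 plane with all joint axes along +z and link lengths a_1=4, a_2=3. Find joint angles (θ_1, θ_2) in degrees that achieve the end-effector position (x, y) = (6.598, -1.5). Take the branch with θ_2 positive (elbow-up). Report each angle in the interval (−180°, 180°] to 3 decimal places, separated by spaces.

cos θ_2 = (45.7836−4²−3²)/(2·4·3) = 0.8660; θ_2 = 30.0048° (elbow-up)
β = atan2(-1.5000,6.5980) = -12.8080°; ψ = atan2(1.5002,6.5980) = 12.8099°
θ_1 = β − ψ = -25.6179°

-25.618 30.005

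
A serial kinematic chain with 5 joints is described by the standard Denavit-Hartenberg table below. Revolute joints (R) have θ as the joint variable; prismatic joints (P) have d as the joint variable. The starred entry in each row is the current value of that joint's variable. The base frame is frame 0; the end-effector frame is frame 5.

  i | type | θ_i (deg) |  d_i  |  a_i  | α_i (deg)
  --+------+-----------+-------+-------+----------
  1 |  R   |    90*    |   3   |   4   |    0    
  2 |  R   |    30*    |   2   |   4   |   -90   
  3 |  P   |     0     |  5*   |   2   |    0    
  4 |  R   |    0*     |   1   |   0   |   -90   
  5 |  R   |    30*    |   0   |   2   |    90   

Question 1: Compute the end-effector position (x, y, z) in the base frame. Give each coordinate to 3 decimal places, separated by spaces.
-8.196 8.196 5.000

after link 1: o_1 = (0.0000, 4.0000, 3.0000)
after link 2: o_2 = (-2.0000, 7.4641, 5.0000)
after link 3: o_3 = (-7.3301, 6.6962, 5.0000)
after link 4: o_4 = (-8.1962, 6.1962, 5.0000)
after link 5: o_5 = (-8.1962, 8.1962, 5.0000)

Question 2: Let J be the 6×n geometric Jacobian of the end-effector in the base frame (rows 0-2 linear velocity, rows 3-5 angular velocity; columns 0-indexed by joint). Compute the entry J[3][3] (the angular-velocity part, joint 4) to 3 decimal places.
axis z_3 = (-0.8660,-0.5000,0.0000); lever o_n−o_3 = (-0.8660,1.5000,0.0000)
cross product → J_v[:, 3] = (-0.0000,-0.0000,-1.7321)
J_ω[:, 3] = z_3
entry J[3][3] = -0.8660

-0.866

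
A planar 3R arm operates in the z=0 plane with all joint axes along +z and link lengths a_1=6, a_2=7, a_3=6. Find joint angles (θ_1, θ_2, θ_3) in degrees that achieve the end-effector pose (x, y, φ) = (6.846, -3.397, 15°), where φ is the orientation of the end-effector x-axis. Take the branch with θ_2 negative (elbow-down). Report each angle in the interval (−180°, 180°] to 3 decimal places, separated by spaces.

wrist centre = target − a_3·(cos φ, sin φ) = (1.0504, -4.9499)
cos θ_2 = (25.6051−6²−7²)/(2·6·7) = -0.7071; θ_2 = -134.9980° (elbow-down)
β = atan2(-4.9499,1.0504) = -78.0187°; ψ = atan2(-4.9499,1.0504) = -78.0190°
θ_1 = β − ψ = 0.0002°
θ_3 = φ − θ_1 − θ_2 = 149.9978° (wrapped to (-180°,180°])

0.000 -134.998 149.998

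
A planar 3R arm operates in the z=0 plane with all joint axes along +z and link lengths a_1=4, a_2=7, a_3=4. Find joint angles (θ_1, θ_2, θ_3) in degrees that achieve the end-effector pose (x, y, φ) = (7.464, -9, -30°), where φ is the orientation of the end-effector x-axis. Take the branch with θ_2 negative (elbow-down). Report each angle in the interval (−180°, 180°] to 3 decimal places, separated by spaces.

wrist centre = target − a_3·(cos φ, sin φ) = (3.9999, -7.0000)
cos θ_2 = (64.9992−4²−7²)/(2·4·7) = -0.0000; θ_2 = -90.0008° (elbow-down)
β = atan2(-7.0000,3.9999) = -60.2557°; ψ = atan2(-7.0000,3.9999) = -60.2557°
θ_1 = β − ψ = -0.0000°
θ_3 = φ − θ_1 − θ_2 = 60.0008° (wrapped to (-180°,180°])

-0.000 -90.001 60.001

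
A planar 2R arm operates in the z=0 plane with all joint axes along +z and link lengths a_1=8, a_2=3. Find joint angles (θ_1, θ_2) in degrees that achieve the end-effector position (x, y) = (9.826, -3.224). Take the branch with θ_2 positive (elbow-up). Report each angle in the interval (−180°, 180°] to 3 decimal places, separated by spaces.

cos θ_2 = (106.9445−8²−3²)/(2·8·3) = 0.7072; θ_2 = 44.9944° (elbow-up)
β = atan2(-3.2240,9.8260) = -18.1651°; ψ = atan2(2.1211,10.1215) = 11.8359°
θ_1 = β − ψ = -30.0010°

-30.001 44.994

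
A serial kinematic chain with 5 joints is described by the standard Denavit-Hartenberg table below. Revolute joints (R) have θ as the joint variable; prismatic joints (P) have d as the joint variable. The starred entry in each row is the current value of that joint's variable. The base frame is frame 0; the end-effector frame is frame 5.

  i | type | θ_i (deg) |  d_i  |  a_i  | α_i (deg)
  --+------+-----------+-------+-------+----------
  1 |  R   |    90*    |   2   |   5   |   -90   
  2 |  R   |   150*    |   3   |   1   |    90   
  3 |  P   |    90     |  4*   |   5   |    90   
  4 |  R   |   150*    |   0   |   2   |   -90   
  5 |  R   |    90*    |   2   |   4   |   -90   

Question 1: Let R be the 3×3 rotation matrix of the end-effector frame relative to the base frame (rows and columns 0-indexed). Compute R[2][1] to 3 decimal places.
-0.750

End-effector y-axis (col 1 of R) = (-0.5000,0.4330,-0.7500)
R[2][1] = -0.7500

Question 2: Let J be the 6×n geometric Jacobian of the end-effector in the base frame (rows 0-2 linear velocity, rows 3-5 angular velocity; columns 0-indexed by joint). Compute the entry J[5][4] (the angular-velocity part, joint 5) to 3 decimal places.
0.750

axis z_4 = (0.5000,-0.4330,0.7500); lever o_n−o_4 = (1.0000,2.5981,3.5000)
cross product → J_v[:, 4] = (-3.4641,-1.0000,1.7321)
J_ω[:, 4] = z_4
entry J[5][4] = 0.7500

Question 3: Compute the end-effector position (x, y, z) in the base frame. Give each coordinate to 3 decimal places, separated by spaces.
after link 1: o_1 = (0.0000, 5.0000, 2.0000)
after link 2: o_2 = (-3.0000, 4.1340, 1.5000)
after link 3: o_3 = (-8.0000, 6.1340, -1.9641)
after link 4: o_4 = (-6.2679, 6.6340, -2.8301)
after link 5: o_5 = (-5.2679, 9.2321, 0.6699)

-5.268 9.232 0.670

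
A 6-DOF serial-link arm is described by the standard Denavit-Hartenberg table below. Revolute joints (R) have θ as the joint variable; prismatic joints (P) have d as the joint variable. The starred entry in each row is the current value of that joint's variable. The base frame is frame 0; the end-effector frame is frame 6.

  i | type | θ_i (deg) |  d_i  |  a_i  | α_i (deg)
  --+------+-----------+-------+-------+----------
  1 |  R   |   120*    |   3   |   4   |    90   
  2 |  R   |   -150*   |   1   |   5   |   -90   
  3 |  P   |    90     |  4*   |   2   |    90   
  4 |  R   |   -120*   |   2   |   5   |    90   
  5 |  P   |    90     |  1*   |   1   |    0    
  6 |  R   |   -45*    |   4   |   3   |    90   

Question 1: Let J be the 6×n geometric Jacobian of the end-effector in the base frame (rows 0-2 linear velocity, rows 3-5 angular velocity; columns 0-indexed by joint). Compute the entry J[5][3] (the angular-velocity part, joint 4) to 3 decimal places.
-0.500

axis z_3 = (0.4330,-0.7500,-0.5000); lever o_n−o_3 = (9.9680,-1.4836,0.6153)
cross product → J_v[:, 3] = (-1.2032,-5.2504,6.8336)
J_ω[:, 3] = z_3
entry J[5][3] = -0.5000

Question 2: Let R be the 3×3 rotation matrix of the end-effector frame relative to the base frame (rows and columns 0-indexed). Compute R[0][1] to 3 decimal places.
End-effector y-axis (col 1 of R) = (0.6250,0.6495,-0.4330)
R[0][1] = 0.6250

0.625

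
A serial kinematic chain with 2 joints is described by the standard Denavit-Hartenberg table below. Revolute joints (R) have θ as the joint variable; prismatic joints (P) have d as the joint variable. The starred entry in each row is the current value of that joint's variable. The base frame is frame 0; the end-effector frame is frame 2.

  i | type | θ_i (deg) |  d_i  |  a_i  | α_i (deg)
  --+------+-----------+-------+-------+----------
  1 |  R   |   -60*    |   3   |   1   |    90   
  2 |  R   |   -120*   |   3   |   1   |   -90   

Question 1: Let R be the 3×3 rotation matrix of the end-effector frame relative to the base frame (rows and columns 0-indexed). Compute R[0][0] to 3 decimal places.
End-effector x-axis (col 0 of R) = (-0.2500,0.4330,-0.8660)
R[0][0] = -0.2500

-0.250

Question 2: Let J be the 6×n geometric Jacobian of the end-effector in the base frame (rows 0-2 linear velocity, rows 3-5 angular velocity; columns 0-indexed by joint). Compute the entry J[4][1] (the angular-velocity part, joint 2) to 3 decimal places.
-0.500

axis z_1 = (-0.8660,-0.5000,0.0000); lever o_n−o_1 = (-2.8481,-1.0670,-0.8660)
cross product → J_v[:, 1] = (0.4330,-0.7500,-0.5000)
J_ω[:, 1] = z_1
entry J[4][1] = -0.5000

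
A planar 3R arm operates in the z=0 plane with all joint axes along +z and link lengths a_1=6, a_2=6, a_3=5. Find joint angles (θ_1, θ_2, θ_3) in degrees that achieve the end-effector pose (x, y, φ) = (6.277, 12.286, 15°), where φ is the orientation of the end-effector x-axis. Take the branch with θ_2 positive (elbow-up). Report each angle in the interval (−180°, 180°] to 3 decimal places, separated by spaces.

wrist centre = target − a_3·(cos φ, sin φ) = (1.4474, 10.9919)
cos θ_2 = (122.9169−6²−6²)/(2·6·6) = 0.7072; θ_2 = 44.9942° (elbow-up)
β = atan2(10.9919,1.4474) = 82.4987°; ψ = atan2(4.2422,10.2431) = 22.4971°
θ_1 = β − ψ = 60.0016°
θ_3 = φ − θ_1 − θ_2 = -89.9958° (wrapped to (-180°,180°])

60.002 44.994 -89.996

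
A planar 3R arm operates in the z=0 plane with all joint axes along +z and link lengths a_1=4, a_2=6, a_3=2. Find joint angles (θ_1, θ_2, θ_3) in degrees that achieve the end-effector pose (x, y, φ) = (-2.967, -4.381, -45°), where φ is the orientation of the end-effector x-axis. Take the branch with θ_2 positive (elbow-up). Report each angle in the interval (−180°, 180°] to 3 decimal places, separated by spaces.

wrist centre = target − a_3·(cos φ, sin φ) = (-4.3812, -2.9668)
cos θ_2 = (27.9969−4²−6²)/(2·4·6) = -0.5001; θ_2 = 120.0043° (elbow-up)
β = atan2(-2.9668,-4.3812) = -145.8957°; ψ = atan2(5.1959,0.9996) = 79.1103°
θ_1 = β − ψ = -225.0060°
θ_3 = φ − θ_1 − θ_2 = 60.0017° (wrapped to (-180°,180°])

134.994 120.004 60.002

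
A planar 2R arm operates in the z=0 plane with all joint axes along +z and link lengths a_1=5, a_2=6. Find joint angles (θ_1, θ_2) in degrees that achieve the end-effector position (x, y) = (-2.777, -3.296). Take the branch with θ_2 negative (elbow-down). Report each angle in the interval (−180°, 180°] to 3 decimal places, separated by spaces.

cos θ_2 = (18.5753−5²−6²)/(2·5·6) = -0.7071; θ_2 = -134.9976° (elbow-down)
β = atan2(-3.2960,-2.7770) = -130.1154°; ψ = atan2(-4.2428,0.7575) = -79.8768°
θ_1 = β − ψ = -50.2386°

-50.239 -134.998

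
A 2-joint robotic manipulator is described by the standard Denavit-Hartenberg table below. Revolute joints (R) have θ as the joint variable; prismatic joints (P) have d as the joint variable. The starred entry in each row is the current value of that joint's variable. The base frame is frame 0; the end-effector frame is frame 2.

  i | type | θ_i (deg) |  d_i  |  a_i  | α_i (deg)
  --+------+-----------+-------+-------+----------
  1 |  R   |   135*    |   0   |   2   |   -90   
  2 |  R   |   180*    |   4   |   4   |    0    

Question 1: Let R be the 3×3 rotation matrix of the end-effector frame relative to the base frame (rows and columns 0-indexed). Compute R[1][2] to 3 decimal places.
End-effector z-axis (col 2 of R) = (-0.7071,-0.7071,0.0000)
R[1][2] = -0.7071

-0.707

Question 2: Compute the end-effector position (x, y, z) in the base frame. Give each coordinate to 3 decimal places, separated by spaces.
after link 1: o_1 = (-1.4142, 1.4142, 0.0000)
after link 2: o_2 = (-1.4142, -4.2426, -0.0000)

-1.414 -4.243 -0.000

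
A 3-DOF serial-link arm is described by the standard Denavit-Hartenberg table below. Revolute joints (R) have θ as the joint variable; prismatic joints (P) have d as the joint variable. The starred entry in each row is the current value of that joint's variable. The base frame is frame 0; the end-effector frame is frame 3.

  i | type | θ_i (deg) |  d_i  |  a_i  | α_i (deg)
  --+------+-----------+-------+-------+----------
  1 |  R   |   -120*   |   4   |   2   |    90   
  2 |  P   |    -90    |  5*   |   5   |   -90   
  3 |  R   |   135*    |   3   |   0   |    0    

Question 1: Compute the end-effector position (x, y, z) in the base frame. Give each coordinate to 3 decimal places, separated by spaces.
-6.830 -1.830 -1.000

after link 1: o_1 = (-1.0000, -1.7321, 4.0000)
after link 2: o_2 = (-5.3301, 0.7679, -1.0000)
after link 3: o_3 = (-6.8301, -1.8301, -1.0000)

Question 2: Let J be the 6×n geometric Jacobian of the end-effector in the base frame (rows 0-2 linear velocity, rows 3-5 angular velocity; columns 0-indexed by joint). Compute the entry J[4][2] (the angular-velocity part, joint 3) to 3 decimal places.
-0.866

axis z_2 = (-0.5000,-0.8660,0.0000); lever o_n−o_2 = (-1.5000,-2.5981,0.0000)
cross product → J_v[:, 2] = (-0.0000,0.0000,0.0000)
J_ω[:, 2] = z_2
entry J[4][2] = -0.8660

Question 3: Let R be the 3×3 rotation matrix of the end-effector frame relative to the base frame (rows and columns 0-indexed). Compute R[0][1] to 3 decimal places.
-0.612

End-effector y-axis (col 1 of R) = (-0.6124,0.3536,0.7071)
R[0][1] = -0.6124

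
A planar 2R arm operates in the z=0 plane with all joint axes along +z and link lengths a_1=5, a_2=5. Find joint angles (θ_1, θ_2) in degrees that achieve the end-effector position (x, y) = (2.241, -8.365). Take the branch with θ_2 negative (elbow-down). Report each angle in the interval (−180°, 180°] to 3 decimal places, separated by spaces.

-44.999 -60.006

cos θ_2 = (74.9953−5²−5²)/(2·5·5) = 0.4999; θ_2 = -60.0062° (elbow-down)
β = atan2(-8.3650,2.2410) = -75.0025°; ψ = atan2(-4.3304,7.4995) = -30.0031°
θ_1 = β − ψ = -44.9994°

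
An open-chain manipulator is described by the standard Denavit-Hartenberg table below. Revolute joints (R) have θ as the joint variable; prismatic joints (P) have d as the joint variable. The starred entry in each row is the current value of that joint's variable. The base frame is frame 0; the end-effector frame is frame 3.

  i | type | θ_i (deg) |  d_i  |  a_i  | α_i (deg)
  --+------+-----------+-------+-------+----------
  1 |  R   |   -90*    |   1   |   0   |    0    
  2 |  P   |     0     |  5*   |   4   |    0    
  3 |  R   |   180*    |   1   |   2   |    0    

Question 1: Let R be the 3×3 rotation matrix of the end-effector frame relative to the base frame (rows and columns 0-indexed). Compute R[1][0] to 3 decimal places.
1.000

End-effector x-axis (col 0 of R) = (0.0000,1.0000,0.0000)
R[1][0] = 1.0000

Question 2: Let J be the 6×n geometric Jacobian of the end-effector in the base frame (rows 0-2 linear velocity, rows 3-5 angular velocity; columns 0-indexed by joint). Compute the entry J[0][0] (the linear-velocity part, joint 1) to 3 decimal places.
axis z_0 = ẑ; lever o_n−o_0 = (0.0000,-2.0000,7.0000)
cross product → J_v[:, 0] = (2.0000,0.0000,-0.0000)
J_ω[:, 0] = z_0
entry J[0][0] = 2.0000

2.000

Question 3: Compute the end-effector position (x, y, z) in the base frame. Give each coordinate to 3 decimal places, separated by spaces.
after link 1: o_1 = (0.0000, 0.0000, 1.0000)
after link 2: o_2 = (0.0000, -4.0000, 6.0000)
after link 3: o_3 = (0.0000, -2.0000, 7.0000)

0.000 -2.000 7.000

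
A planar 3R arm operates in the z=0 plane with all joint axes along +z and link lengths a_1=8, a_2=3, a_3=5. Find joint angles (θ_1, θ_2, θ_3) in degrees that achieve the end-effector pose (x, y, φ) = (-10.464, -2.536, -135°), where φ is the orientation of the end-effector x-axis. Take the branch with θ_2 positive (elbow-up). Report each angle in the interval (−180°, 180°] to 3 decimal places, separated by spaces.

150.004 119.996 -45.000

wrist centre = target − a_3·(cos φ, sin φ) = (-6.9285, 0.9995)
cos θ_2 = (49.0027−8²−3²)/(2·8·3) = -0.4999; θ_2 = 119.9963° (elbow-up)
β = atan2(0.9995,-6.9285) = 171.7909°; ψ = atan2(2.5982,6.5002) = 21.7870°
θ_1 = β − ψ = 150.0039°
θ_3 = φ − θ_1 − θ_2 = -45.0001° (wrapped to (-180°,180°])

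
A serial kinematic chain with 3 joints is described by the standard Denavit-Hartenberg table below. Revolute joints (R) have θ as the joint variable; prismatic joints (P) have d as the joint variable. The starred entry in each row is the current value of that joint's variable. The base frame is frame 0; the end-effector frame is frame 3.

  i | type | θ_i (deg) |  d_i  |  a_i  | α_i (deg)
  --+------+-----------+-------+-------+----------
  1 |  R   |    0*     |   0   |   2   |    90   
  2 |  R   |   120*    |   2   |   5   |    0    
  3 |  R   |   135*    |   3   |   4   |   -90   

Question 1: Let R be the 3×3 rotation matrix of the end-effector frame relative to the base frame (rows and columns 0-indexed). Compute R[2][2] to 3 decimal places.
-0.259

End-effector z-axis (col 2 of R) = (0.9659,-0.0000,-0.2588)
R[2][2] = -0.2588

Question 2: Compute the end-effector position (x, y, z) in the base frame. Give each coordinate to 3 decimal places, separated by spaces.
after link 1: o_1 = (2.0000, 0.0000, 0.0000)
after link 2: o_2 = (-0.5000, -2.0000, 4.3301)
after link 3: o_3 = (-1.5353, -5.0000, 0.4664)

-1.535 -5.000 0.466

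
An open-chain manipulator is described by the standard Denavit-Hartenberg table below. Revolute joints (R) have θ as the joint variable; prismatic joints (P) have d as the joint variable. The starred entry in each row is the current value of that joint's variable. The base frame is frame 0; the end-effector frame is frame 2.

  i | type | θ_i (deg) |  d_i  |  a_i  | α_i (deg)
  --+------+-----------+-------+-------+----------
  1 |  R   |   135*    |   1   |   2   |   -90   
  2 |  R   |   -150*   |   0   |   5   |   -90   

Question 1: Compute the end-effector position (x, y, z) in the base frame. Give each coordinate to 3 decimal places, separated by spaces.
1.648 -1.648 3.500

after link 1: o_1 = (-1.4142, 1.4142, 1.0000)
after link 2: o_2 = (1.6476, -1.6476, 3.5000)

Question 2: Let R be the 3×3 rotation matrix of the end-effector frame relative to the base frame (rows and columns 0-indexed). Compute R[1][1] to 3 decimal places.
0.707

End-effector y-axis (col 1 of R) = (0.7071,0.7071,-0.0000)
R[1][1] = 0.7071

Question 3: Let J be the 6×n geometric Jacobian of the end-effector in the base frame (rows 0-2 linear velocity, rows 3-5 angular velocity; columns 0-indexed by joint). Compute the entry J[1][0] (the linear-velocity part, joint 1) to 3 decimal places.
1.648

axis z_0 = ẑ; lever o_n−o_0 = (1.6476,-1.6476,3.5000)
cross product → J_v[:, 0] = (1.6476,1.6476,-0.0000)
J_ω[:, 0] = z_0
entry J[1][0] = 1.6476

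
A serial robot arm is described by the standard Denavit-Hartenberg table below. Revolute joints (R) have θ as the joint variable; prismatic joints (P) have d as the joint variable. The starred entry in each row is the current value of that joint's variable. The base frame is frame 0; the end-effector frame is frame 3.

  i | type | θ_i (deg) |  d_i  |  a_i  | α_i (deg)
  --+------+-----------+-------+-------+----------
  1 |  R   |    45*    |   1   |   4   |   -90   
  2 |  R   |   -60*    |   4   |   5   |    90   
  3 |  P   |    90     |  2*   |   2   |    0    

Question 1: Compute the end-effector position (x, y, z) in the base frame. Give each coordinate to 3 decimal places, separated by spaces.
-0.871 7.614 6.330

after link 1: o_1 = (2.8284, 2.8284, 1.0000)
after link 2: o_2 = (1.7678, 7.4246, 5.3301)
after link 3: o_3 = (-0.8712, 7.6141, 6.3301)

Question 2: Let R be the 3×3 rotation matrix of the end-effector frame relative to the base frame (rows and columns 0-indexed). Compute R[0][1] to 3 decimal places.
End-effector y-axis (col 1 of R) = (-0.3536,-0.3536,-0.8660)
R[0][1] = -0.3536

-0.354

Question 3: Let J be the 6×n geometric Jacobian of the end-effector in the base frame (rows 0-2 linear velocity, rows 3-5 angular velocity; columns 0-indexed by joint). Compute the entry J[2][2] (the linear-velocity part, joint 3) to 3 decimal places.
0.500

prismatic axis z_2 = (-0.6124,-0.6124,0.5000)
J_v[:, 2] = z_2; J_ω[:, 2] = (0,0,0)
entry J[2][2] = 0.5000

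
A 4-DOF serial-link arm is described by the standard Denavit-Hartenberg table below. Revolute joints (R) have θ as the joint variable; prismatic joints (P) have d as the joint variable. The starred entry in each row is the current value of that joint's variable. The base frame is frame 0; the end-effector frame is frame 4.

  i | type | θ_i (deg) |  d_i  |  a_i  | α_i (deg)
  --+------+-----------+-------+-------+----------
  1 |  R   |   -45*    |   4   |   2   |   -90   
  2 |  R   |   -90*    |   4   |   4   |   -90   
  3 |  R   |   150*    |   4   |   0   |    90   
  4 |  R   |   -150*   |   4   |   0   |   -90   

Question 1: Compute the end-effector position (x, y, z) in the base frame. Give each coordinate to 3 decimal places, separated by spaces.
after link 1: o_1 = (1.4142, -1.4142, 4.0000)
after link 2: o_2 = (4.2426, 1.4142, 8.0000)
after link 3: o_3 = (7.0711, -1.4142, 8.0000)
after link 4: o_4 = (4.6216, -3.8637, 10.0000)

4.622 -3.864 10.000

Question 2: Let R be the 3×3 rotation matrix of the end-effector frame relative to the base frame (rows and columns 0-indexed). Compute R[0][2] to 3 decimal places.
-0.789

End-effector z-axis (col 2 of R) = (-0.7891,0.4356,-0.4330)
R[0][2] = -0.7891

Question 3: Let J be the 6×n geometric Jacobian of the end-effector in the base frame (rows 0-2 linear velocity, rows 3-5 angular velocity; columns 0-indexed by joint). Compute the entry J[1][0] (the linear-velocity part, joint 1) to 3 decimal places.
4.622

axis z_0 = ẑ; lever o_n−o_0 = (4.6216,-3.8637,10.0000)
cross product → J_v[:, 0] = (3.8637,4.6216,-0.0000)
J_ω[:, 0] = z_0
entry J[1][0] = 4.6216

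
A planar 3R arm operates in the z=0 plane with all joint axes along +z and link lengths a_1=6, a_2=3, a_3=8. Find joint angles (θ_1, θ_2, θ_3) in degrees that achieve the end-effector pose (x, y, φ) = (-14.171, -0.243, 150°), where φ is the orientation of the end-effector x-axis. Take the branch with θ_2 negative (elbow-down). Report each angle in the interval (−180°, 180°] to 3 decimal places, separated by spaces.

-135.002 -44.988 -30.010

wrist centre = target − a_3·(cos φ, sin φ) = (-7.2428, -4.2430)
cos θ_2 = (70.4612−6²−3²)/(2·6·3) = 0.7073; θ_2 = -44.9880° (elbow-down)
β = atan2(-4.2430,-7.2428) = -149.6372°; ψ = atan2(-2.1209,8.1218) = -14.6351°
θ_1 = β − ψ = -135.0021°
θ_3 = φ − θ_1 − θ_2 = -30.0098° (wrapped to (-180°,180°])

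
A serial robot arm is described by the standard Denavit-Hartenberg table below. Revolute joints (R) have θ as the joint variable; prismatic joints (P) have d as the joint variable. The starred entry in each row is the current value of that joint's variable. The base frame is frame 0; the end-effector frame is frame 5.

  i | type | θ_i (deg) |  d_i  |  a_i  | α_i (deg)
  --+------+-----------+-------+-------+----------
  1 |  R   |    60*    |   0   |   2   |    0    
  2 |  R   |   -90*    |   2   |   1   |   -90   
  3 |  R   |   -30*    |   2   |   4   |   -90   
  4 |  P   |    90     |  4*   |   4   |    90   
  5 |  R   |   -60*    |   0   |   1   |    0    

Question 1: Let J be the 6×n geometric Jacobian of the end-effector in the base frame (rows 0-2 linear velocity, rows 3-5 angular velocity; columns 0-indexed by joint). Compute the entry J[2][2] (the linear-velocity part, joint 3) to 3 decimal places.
axis z_2 = (0.5000,0.8660,0.0000); lever o_n−o_2 = (3.1071,-4.6806,-0.7141)
cross product → J_v[:, 2] = (-0.6184,0.3571,-5.0311)
J_ω[:, 2] = z_2
entry J[2][2] = -5.0311

-5.031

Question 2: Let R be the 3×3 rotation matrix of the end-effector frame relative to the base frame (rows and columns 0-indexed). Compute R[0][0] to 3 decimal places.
End-effector x-axis (col 0 of R) = (-0.6250,-0.2165,0.7500)
R[0][0] = -0.6250

-0.625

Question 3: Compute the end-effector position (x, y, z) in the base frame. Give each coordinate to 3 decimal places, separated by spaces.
after link 1: o_1 = (1.0000, 1.7321, 0.0000)
after link 2: o_2 = (1.8660, 1.2321, 2.0000)
after link 3: o_3 = (5.8660, 1.2321, 4.0000)
after link 4: o_4 = (5.5981, -3.2321, 0.5359)
after link 5: o_5 = (4.9731, -3.4486, 1.2859)

4.973 -3.449 1.286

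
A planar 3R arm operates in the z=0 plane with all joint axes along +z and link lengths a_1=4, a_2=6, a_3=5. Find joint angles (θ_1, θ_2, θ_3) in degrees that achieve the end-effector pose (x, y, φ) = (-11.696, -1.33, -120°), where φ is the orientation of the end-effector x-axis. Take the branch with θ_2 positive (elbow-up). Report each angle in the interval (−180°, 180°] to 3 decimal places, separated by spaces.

143.861 30.005 66.134

wrist centre = target − a_3·(cos φ, sin φ) = (-9.1960, 3.0001)
cos θ_2 = (93.5672−4²−6²)/(2·4·6) = 0.8660; θ_2 = 30.0049° (elbow-up)
β = atan2(3.0001,-9.1960) = 161.9315°; ψ = atan2(3.0004,9.1959) = 18.0705°
θ_1 = β − ψ = 143.8610°
θ_3 = φ − θ_1 − θ_2 = 66.1342° (wrapped to (-180°,180°])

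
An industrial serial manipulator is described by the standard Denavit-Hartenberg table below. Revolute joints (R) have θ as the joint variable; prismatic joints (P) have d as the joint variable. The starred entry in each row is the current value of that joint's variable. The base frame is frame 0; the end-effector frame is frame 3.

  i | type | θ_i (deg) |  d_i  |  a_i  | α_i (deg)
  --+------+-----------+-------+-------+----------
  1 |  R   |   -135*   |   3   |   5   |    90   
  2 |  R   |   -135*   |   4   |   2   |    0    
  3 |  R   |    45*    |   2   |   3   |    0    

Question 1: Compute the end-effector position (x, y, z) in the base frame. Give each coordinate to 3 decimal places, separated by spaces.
after link 1: o_1 = (-3.5355, -3.5355, 3.0000)
after link 2: o_2 = (-5.3640, 0.2929, 1.5858)
after link 3: o_3 = (-6.7782, 1.7071, -1.4142)

-6.778 1.707 -1.414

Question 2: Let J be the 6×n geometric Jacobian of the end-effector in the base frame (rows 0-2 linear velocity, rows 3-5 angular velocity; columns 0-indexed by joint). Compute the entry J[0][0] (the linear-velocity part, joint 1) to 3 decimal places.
-1.707

axis z_0 = ẑ; lever o_n−o_0 = (-6.7782,1.7071,-1.4142)
cross product → J_v[:, 0] = (-1.7071,-6.7782,0.0000)
J_ω[:, 0] = z_0
entry J[0][0] = -1.7071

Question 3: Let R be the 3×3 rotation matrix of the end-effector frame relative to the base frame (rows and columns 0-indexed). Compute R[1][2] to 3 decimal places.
0.707

End-effector z-axis (col 2 of R) = (-0.7071,0.7071,0.0000)
R[1][2] = 0.7071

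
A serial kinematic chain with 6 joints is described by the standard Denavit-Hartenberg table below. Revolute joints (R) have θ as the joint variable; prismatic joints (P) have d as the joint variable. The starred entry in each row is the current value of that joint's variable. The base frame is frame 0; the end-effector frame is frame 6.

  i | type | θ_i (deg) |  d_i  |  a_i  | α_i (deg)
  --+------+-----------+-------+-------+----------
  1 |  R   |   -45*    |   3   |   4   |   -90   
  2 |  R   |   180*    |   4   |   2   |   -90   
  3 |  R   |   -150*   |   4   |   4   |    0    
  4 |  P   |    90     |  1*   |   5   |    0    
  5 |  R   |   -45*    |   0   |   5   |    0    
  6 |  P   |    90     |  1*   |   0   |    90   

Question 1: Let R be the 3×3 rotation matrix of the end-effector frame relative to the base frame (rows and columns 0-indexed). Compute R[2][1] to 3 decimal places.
1.000

End-effector y-axis (col 1 of R) = (-0.0000,0.0000,1.0000)
R[2][1] = 1.0000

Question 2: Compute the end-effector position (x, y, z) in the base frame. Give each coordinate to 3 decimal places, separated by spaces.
13.731 7.709 9.000

after link 1: o_1 = (2.8284, -2.8284, 3.0000)
after link 2: o_2 = (4.2426, 1.4142, 3.0000)
after link 3: o_3 = (8.1063, 0.3789, 7.0000)
after link 4: o_4 = (9.4004, 5.2086, 8.0000)
after link 5: o_5 = (13.7306, 7.7086, 8.0000)
after link 6: o_6 = (13.7306, 7.7086, 9.0000)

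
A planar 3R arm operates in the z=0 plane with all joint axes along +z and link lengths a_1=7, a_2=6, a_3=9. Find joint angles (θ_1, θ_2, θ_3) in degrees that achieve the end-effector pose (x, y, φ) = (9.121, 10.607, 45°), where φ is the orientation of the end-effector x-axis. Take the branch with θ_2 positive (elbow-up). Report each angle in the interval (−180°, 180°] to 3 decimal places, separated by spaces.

wrist centre = target − a_3·(cos φ, sin φ) = (2.7570, 4.2430)
cos θ_2 = (25.6046−7²−6²)/(2·7·6) = -0.7071; θ_2 = 134.9984° (elbow-up)
β = atan2(4.2430,2.7570) = 56.9850°; ψ = atan2(4.2428,2.7575) = 56.9791°
θ_1 = β − ψ = 0.0059°
θ_3 = φ − θ_1 − θ_2 = -90.0043° (wrapped to (-180°,180°])

0.006 134.998 -90.004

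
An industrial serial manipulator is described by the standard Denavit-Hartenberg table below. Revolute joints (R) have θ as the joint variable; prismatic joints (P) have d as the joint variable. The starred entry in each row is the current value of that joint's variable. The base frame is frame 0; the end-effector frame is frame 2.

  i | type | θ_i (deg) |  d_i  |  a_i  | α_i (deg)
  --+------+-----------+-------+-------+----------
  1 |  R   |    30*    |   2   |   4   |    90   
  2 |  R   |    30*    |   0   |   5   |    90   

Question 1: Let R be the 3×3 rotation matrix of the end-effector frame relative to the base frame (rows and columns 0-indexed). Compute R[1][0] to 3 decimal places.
End-effector x-axis (col 0 of R) = (0.7500,0.4330,0.5000)
R[1][0] = 0.4330

0.433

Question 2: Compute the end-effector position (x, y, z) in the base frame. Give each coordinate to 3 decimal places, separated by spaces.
7.214 4.165 4.500

after link 1: o_1 = (3.4641, 2.0000, 2.0000)
after link 2: o_2 = (7.2141, 4.1651, 4.5000)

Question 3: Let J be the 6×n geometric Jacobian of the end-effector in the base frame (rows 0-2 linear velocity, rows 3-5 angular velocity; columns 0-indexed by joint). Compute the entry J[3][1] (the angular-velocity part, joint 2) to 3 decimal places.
axis z_1 = (0.5000,-0.8660,0.0000); lever o_n−o_1 = (3.7500,2.1651,2.5000)
cross product → J_v[:, 1] = (-2.1651,-1.2500,4.3301)
J_ω[:, 1] = z_1
entry J[3][1] = 0.5000

0.500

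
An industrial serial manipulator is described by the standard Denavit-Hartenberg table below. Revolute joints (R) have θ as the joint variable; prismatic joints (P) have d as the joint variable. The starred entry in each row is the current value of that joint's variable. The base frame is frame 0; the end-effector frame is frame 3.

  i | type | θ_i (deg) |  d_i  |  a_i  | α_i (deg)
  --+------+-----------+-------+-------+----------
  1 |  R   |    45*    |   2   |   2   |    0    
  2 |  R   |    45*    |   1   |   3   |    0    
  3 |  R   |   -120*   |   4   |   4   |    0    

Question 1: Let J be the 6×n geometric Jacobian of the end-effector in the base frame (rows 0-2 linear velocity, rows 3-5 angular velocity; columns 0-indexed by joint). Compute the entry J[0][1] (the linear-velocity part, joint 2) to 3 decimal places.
-1.000

axis z_1 = (0.0000,0.0000,1.0000); lever o_n−o_1 = (3.4641,1.0000,5.0000)
cross product → J_v[:, 1] = (-1.0000,3.4641,0.0000)
J_ω[:, 1] = z_1
entry J[0][1] = -1.0000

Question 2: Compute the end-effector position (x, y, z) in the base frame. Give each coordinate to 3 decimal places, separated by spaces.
4.878 2.414 7.000

after link 1: o_1 = (1.4142, 1.4142, 2.0000)
after link 2: o_2 = (1.4142, 4.4142, 3.0000)
after link 3: o_3 = (4.8783, 2.4142, 7.0000)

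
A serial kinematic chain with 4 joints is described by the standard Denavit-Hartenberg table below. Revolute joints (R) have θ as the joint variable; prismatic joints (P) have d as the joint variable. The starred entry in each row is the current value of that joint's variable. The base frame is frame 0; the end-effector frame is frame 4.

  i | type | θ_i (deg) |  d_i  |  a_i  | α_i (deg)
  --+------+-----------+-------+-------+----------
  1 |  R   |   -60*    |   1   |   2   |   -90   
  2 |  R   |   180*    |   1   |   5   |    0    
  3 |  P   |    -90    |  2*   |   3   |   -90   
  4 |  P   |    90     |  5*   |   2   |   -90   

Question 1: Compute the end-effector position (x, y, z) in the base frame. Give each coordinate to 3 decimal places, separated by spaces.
after link 1: o_1 = (1.0000, -1.7321, 1.0000)
after link 2: o_2 = (-0.6340, 3.0981, 1.0000)
after link 3: o_3 = (1.0981, 4.0981, -2.0000)
after link 4: o_4 = (-3.1340, 7.4282, -2.0000)

-3.134 7.428 -2.000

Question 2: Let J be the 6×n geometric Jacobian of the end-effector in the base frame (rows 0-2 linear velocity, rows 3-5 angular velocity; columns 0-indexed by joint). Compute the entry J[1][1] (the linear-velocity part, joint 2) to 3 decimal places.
2.598

axis z_1 = (0.8660,0.5000,0.0000); lever o_n−o_1 = (-4.1340,9.1603,-3.0000)
cross product → J_v[:, 1] = (-1.5000,2.5981,10.0000)
J_ω[:, 1] = z_1
entry J[1][1] = 2.5981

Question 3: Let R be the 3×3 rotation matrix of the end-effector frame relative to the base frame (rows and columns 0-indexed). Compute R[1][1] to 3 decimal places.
-0.866

End-effector y-axis (col 1 of R) = (0.5000,-0.8660,0.0000)
R[1][1] = -0.8660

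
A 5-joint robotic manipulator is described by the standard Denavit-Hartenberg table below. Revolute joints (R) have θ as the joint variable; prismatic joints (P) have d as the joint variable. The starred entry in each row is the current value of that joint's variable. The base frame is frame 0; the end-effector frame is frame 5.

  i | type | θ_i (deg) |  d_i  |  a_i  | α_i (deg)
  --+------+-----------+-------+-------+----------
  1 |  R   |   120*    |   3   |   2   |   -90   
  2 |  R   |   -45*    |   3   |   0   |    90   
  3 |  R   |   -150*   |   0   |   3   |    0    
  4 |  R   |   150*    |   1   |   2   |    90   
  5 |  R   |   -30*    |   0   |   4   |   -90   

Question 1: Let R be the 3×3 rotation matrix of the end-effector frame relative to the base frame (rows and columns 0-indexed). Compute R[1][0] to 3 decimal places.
0.837

End-effector x-axis (col 0 of R) = (-0.4830,0.8365,0.2588)
R[1][0] = 0.8365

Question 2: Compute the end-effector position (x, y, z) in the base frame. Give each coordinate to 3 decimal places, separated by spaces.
after link 1: o_1 = (-1.0000, 1.7321, 3.0000)
after link 2: o_2 = (-3.5981, 0.2321, 3.0000)
after link 3: o_3 = (-1.3805, -0.6089, 1.1629)
after link 4: o_4 = (-1.7340, 0.0034, 3.2842)
after link 5: o_5 = (-3.6659, 3.3495, 4.3195)

-3.666 3.349 4.319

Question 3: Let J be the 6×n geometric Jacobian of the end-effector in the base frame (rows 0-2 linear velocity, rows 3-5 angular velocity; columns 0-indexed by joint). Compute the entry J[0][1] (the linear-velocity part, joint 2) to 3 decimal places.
-0.660

axis z_1 = (-0.8660,-0.5000,0.0000); lever o_n−o_1 = (-2.6659,1.6174,1.3195)
cross product → J_v[:, 1] = (-0.6597,1.1427,-2.7337)
J_ω[:, 1] = z_1
entry J[0][1] = -0.6597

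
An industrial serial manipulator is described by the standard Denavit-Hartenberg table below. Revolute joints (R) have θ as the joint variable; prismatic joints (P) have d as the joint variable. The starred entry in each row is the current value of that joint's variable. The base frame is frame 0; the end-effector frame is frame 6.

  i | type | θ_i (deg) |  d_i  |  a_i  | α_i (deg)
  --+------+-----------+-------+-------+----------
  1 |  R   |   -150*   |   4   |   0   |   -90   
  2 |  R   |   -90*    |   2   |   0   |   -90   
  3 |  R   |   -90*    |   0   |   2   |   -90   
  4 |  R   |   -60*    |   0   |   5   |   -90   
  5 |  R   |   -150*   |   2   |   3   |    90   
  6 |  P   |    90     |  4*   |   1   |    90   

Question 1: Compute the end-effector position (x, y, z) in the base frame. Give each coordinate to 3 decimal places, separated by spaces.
4.397 -5.312 2.036

after link 1: o_1 = (0.0000, 0.0000, 4.0000)
after link 2: o_2 = (1.0000, -1.7321, 4.0000)
after link 3: o_3 = (2.0000, -3.4641, 4.0000)
after link 4: o_4 = (-0.5000, -7.7942, 4.0000)
after link 5: o_5 = (2.5311, -6.5442, 5.5000)
after link 6: o_6 = (4.3971, -5.3122, 2.0359)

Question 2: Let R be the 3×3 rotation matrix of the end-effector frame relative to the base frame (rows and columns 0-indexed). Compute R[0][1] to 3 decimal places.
0.250

End-effector y-axis (col 1 of R) = (0.2500,0.4330,-0.8660)
R[0][1] = 0.2500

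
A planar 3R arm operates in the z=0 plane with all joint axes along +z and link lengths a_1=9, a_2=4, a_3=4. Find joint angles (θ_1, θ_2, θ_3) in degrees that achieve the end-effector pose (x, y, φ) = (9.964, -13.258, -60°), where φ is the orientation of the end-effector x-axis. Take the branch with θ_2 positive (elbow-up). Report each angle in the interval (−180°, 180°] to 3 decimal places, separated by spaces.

wrist centre = target − a_3·(cos φ, sin φ) = (7.9640, -9.7939)
cos θ_2 = (159.3457−9²−4²)/(2·9·4) = 0.8659; θ_2 = 30.0129° (elbow-up)
β = atan2(-9.7939,7.9640) = -50.8834°; ψ = atan2(2.0008,12.4637) = 9.1198°
θ_1 = β − ψ = -60.0032°
θ_3 = φ − θ_1 − θ_2 = -30.0096° (wrapped to (-180°,180°])

-60.003 30.013 -30.010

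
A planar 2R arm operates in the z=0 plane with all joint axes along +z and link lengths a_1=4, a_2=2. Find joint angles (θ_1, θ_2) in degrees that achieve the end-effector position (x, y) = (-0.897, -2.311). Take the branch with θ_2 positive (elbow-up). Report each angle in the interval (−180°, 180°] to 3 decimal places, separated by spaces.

cos θ_2 = (6.1453−4²−2²)/(2·4·2) = -0.8659; θ_2 = 149.9876° (elbow-up)
β = atan2(-2.3110,-0.8970) = -111.2134°; ψ = atan2(1.0004,2.2682) = 23.7999°
θ_1 = β − ψ = -135.0133°

-135.013 149.988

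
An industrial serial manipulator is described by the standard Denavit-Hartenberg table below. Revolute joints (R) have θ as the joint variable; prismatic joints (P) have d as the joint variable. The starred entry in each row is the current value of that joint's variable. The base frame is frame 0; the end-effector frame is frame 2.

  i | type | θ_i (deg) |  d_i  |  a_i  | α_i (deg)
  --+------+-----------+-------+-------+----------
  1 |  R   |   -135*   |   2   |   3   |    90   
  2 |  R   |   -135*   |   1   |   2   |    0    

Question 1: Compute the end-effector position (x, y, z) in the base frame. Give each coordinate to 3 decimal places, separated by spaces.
-1.828 -0.414 0.586

after link 1: o_1 = (-2.1213, -2.1213, 2.0000)
after link 2: o_2 = (-1.8284, -0.4142, 0.5858)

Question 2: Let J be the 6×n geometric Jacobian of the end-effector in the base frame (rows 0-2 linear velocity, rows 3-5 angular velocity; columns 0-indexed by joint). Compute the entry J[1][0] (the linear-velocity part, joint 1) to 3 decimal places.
axis z_0 = ẑ; lever o_n−o_0 = (-1.8284,-0.4142,0.5858)
cross product → J_v[:, 0] = (0.4142,-1.8284,0.0000)
J_ω[:, 0] = z_0
entry J[1][0] = -1.8284

-1.828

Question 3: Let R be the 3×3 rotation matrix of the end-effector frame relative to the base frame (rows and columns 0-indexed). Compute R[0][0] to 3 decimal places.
End-effector x-axis (col 0 of R) = (0.5000,0.5000,-0.7071)
R[0][0] = 0.5000

0.500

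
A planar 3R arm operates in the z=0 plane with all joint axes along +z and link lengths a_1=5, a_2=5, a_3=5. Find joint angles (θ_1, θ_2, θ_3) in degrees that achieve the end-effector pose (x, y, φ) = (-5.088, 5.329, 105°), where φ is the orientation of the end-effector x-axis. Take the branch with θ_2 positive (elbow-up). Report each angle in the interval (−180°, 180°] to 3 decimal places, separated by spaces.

105.000 135.003 -135.003

wrist centre = target − a_3·(cos φ, sin φ) = (-3.7939, 0.4994)
cos θ_2 = (14.6431−5²−5²)/(2·5·5) = -0.7071; θ_2 = 135.0026° (elbow-up)
β = atan2(0.4994,-3.7939) = 172.5016°; ψ = atan2(3.5354,1.4643) = 67.5013°
θ_1 = β − ψ = 105.0003°
θ_3 = φ − θ_1 − θ_2 = -135.0029° (wrapped to (-180°,180°])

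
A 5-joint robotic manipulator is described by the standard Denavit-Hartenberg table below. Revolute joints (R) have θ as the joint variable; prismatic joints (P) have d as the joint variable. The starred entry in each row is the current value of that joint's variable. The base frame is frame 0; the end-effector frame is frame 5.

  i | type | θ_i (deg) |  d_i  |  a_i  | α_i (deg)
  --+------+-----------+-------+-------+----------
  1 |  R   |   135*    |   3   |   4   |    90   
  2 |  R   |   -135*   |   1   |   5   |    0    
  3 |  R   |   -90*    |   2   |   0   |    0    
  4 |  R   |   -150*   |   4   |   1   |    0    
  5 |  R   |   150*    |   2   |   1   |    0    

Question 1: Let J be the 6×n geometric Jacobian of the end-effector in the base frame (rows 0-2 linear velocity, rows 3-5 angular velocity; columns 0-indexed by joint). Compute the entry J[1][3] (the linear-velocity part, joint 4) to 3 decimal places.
axis z_3 = (0.7071,0.7071,0.0000); lever o_n−o_3 = (4.0596,4.4257,0.4483)
cross product → J_v[:, 3] = (0.3170,-0.3170,0.2588)
J_ω[:, 3] = z_3
entry J[1][3] = -0.3170

-0.317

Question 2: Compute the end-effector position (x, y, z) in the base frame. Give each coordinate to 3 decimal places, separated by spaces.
5.853 6.875 -0.087

after link 1: o_1 = (-2.8284, 2.8284, 3.0000)
after link 2: o_2 = (0.3787, 1.0355, -0.5355)
after link 3: o_3 = (1.7929, 2.4497, -0.5355)
after link 4: o_4 = (3.9383, 5.9612, -0.7944)
after link 5: o_5 = (5.8525, 6.8754, -0.0872)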